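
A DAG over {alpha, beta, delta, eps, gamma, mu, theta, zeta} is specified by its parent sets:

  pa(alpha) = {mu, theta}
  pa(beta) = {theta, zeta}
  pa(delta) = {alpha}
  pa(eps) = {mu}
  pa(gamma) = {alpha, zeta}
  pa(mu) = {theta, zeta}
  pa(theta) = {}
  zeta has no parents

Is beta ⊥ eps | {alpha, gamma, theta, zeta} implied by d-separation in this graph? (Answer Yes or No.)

Enumerating the 6 paths from beta to eps and testing each for blocking by {alpha, gamma, theta, zeta}:
Path 1: beta ← zeta → mu → eps
  zeta is a fork here and zeta is conditioned on, so the path is blocked at zeta.
Path 2: beta ← zeta → gamma ← alpha ← mu → eps
  zeta is a fork here and zeta is conditioned on, so the path is blocked at zeta.
Path 3: beta ← zeta → gamma ← alpha ← theta → mu → eps
  zeta is a fork here and zeta is conditioned on, so the path is blocked at zeta.
Path 4: beta ← theta → alpha ← mu → eps
  theta is a fork here and theta is conditioned on, so the path is blocked at theta.
Path 5: beta ← theta → alpha → gamma ← zeta → mu → eps
  theta is a fork here and theta is conditioned on, so the path is blocked at theta.
Path 6: beta ← theta → mu → eps
  theta is a fork here and theta is conditioned on, so the path is blocked at theta.
Since every path is blocked, d-separation holds.

Yes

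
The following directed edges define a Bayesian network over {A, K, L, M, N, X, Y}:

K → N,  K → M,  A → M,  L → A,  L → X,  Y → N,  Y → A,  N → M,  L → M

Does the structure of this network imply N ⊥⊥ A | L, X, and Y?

Yes — N and A are d-separated given {L, X, Y}.

Enumerating the 5 paths from N to A and testing each for blocking by {L, X, Y}:
Path 1: N ← K → M ← L → A
  M is a collider here and neither M nor any of its descendants is conditioned on, so the collider stays closed — the path is blocked at M.
Path 2: N ← K → M ← A
  M is a collider here and neither M nor any of its descendants is conditioned on, so the collider stays closed — the path is blocked at M.
Path 3: N → M ← L → A
  M is a collider here and neither M nor any of its descendants is conditioned on, so the collider stays closed — the path is blocked at M.
Path 4: N → M ← A
  M is a collider here and neither M nor any of its descendants is conditioned on, so the collider stays closed — the path is blocked at M.
Path 5: N ← Y → A
  Y is a fork here and Y is conditioned on, so the path is blocked at Y.
All paths are blocked; N ⊥ A | {L, X, Y} holds.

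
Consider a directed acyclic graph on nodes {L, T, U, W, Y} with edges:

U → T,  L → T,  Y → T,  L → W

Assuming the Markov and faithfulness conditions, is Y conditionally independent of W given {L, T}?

The only undirected path from Y to W is:
  1. Y → T ← L → W — T:collider[open]; L:fork[blocks] ⇒ blocked
All paths are blocked; Y ⊥ W | {L, T} holds.

Yes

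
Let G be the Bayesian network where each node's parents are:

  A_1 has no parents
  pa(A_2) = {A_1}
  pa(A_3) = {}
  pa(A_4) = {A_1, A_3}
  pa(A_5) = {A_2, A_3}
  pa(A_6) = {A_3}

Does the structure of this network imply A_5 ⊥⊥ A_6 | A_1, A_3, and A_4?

Yes

Enumerating the 2 paths from A_5 to A_6 and testing each for blocking by {A_1, A_3, A_4}:
Path 1: A_5 ← A_3 → A_6
  A_3 is a fork here and A_3 is conditioned on, so the path is blocked at A_3.
Path 2: A_5 ← A_2 ← A_1 → A_4 ← A_3 → A_6
  A_1 is a fork here and A_1 is conditioned on, so the path is blocked at A_1.
All paths are blocked; A_5 ⊥ A_6 | {A_1, A_3, A_4} holds.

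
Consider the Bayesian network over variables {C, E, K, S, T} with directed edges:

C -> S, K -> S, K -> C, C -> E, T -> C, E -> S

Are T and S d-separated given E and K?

We examine all 3 paths between T and S:
Path 1: T → C ← K → S
  K is a fork here and K is conditioned on, so the path is blocked at K.
Path 2: T → C → S
  C is a chain and C is not conditioned on — no node blocks this path, so it is active.
Path 3: T → C → E → S
  E is a chain here and E is conditioned on, so the path is blocked at E.
Since the path T → C → S is active, T and S are not d-separated given {E, K}.

No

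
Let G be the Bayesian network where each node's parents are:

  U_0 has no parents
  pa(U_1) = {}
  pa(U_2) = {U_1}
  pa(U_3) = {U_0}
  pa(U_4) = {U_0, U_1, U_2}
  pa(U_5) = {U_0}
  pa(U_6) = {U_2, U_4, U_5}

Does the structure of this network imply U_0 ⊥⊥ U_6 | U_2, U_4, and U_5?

Yes — U_0 and U_6 are d-separated given {U_2, U_4, U_5}.

We examine all 4 paths between U_0 and U_6:
  1. U_0 → U_4 ← U_1 → U_2 → U_6 — U_4:collider[open]; U_1:fork[open]; U_2:chain[blocks] ⇒ blocked
  2. U_0 → U_4 → U_6 — U_4:chain[blocks] ⇒ blocked
  3. U_0 → U_4 ← U_2 → U_6 — U_4:collider[open]; U_2:fork[blocks] ⇒ blocked
  4. U_0 → U_5 → U_6 — U_5:chain[blocks] ⇒ blocked
Every path is blocked, so U_0 and U_6 are d-separated given {U_2, U_4, U_5}.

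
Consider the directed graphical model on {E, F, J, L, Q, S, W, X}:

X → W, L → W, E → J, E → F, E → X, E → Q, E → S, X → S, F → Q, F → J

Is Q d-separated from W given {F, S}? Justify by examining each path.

Enumerating the 6 paths from Q to W and testing each for blocking by {F, S}:
Path 1: Q ← E → S ← X → W
  E is a fork and E is not conditioned on; S is a collider and S is conditioned on, which opens it; X is a fork and X is not conditioned on — no node blocks this path, so it is active.
Path 2: Q ← E → X → W
  E is a fork and E is not conditioned on; X is a chain and X is not conditioned on — no node blocks this path, so it is active.
Path 3: Q ← F ← E → S ← X → W
  F is a chain here and F is conditioned on, so the path is blocked at F.
Path 4: Q ← F ← E → X → W
  F is a chain here and F is conditioned on, so the path is blocked at F.
Path 5: Q ← F → J ← E → S ← X → W
  F is a fork here and F is conditioned on, so the path is blocked at F.
Path 6: Q ← F → J ← E → X → W
  F is a fork here and F is conditioned on, so the path is blocked at F.
Since the path Q ← E → S ← X → W is active, Q and W are not d-separated given {F, S}.

No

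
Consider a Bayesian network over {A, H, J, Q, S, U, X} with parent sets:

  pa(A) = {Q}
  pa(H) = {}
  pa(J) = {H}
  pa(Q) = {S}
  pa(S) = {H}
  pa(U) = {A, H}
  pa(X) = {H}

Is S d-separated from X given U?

No

We examine all 2 paths between S and X:
Path 1: S ← H → X
  H is a fork and H is not conditioned on — no node blocks this path, so it is active.
Path 2: S → Q → A → U ← H → X
  Q is a chain and Q is not conditioned on; A is a chain and A is not conditioned on; U is a collider and U is conditioned on, which opens it; H is a fork and H is not conditioned on — no node blocks this path, so it is active.
Because an active path exists, S and X are not d-separated.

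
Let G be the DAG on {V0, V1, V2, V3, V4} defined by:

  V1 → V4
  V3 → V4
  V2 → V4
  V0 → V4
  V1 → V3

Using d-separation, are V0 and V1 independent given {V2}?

Yes

2 paths connect V0 and V1; each must be blocked for d-separation to hold:
  1. V0 → V4 ← V3 ← V1 — V4:collider[blocks]; V3:chain[open] ⇒ blocked
  2. V0 → V4 ← V1 — V4:collider[blocks] ⇒ blocked
Since every path is blocked, d-separation holds.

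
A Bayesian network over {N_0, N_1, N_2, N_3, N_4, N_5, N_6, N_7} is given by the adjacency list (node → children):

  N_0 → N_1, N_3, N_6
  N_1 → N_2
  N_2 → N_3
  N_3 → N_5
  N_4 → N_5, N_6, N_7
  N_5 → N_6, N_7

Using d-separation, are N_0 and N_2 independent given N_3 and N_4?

No — N_0 and N_2 are not d-separated given {N_3, N_4}.

We examine all 5 paths between N_0 and N_2:
Path 1: N_0 → N_3 ← N_2
  N_3 is a collider and N_3 is conditioned on, which opens it — no node blocks this path, so it is active.
Path 2: N_0 → N_1 → N_2
  N_1 is a chain and N_1 is not conditioned on — no node blocks this path, so it is active.
Path 3: N_0 → N_6 ← N_4 → N_5 ← N_3 ← N_2
  N_6 is a collider here and neither N_6 nor any of its descendants is conditioned on, so the collider stays closed — the path is blocked at N_6.
Path 4: N_0 → N_6 ← N_4 → N_7 ← N_5 ← N_3 ← N_2
  N_6 is a collider here and neither N_6 nor any of its descendants is conditioned on, so the collider stays closed — the path is blocked at N_6.
Path 5: N_0 → N_6 ← N_5 ← N_3 ← N_2
  N_6 is a collider here and neither N_6 nor any of its descendants is conditioned on, so the collider stays closed — the path is blocked at N_6.
At least one path is unblocked, so d-separation fails.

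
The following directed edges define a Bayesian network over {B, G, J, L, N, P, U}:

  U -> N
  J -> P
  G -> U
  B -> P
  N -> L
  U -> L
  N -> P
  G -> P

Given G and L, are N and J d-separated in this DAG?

Yes

Enumerating the 3 paths from N to J and testing each for blocking by {G, L}:
  1. N ← U ← G → P ← J — U:chain[open]; G:fork[blocks]; P:collider[blocks] ⇒ blocked
  2. N → L ← U ← G → P ← J — L:collider[open]; U:chain[open]; G:fork[blocks]; P:collider[blocks] ⇒ blocked
  3. N → P ← J — P:collider[blocks] ⇒ blocked
All paths are blocked; N ⊥ J | {G, L} holds.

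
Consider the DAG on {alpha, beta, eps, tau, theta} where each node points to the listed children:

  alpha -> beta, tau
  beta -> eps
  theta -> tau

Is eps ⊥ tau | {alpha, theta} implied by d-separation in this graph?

Yes — eps and tau are d-separated given {alpha, theta}.

The only undirected path from eps to tau is:
Path 1: eps ← beta ← alpha → tau
  alpha is a fork here and alpha is conditioned on, so the path is blocked at alpha.
Every path is blocked, so eps and tau are d-separated given {alpha, theta}.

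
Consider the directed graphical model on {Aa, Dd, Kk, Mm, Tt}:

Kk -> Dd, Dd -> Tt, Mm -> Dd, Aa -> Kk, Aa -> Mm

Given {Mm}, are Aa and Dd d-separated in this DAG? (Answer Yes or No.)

Enumerating the 2 paths from Aa to Dd and testing each for blocking by {Mm}:
Path 1: Aa → Mm → Dd
  Mm is a chain here and Mm is conditioned on, so the path is blocked at Mm.
Path 2: Aa → Kk → Dd
  Kk is a chain and Kk is not conditioned on — no node blocks this path, so it is active.
At least one path is unblocked, so d-separation fails.

No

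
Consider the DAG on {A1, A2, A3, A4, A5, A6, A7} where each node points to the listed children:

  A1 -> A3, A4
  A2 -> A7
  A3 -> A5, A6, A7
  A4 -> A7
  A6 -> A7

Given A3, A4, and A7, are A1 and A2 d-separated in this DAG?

3 paths connect A1 and A2; each must be blocked for d-separation to hold:
Path 1: A1 → A3 → A7 ← A2
  A3 is a chain here and A3 is conditioned on, so the path is blocked at A3.
Path 2: A1 → A3 → A6 → A7 ← A2
  A3 is a chain here and A3 is conditioned on, so the path is blocked at A3.
Path 3: A1 → A4 → A7 ← A2
  A4 is a chain here and A4 is conditioned on, so the path is blocked at A4.
All paths are blocked; A1 ⊥ A2 | {A3, A4, A7} holds.

Yes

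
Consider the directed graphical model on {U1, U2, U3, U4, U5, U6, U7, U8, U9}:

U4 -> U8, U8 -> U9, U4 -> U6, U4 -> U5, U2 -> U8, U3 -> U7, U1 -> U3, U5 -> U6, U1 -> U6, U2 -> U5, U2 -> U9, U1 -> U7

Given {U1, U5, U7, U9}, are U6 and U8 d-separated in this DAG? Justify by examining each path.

Enumerating the 6 paths from U6 to U8 and testing each for blocking by {U1, U5, U7, U9}:
  1. U6 ← U4 → U8 — U4:fork[open] ⇒ active
  2. U6 ← U4 → U5 ← U2 → U9 ← U8 — U4:fork[open]; U5:collider[open]; U2:fork[open]; U9:collider[open] ⇒ active
  3. U6 ← U4 → U5 ← U2 → U8 — U4:fork[open]; U5:collider[open]; U2:fork[open] ⇒ active
  4. U6 ← U5 ← U2 → U9 ← U8 — U5:chain[blocks]; U2:fork[open]; U9:collider[open] ⇒ blocked
  5. U6 ← U5 ← U2 → U8 — U5:chain[blocks]; U2:fork[open] ⇒ blocked
  6. U6 ← U5 ← U4 → U8 — U5:chain[blocks]; U4:fork[open] ⇒ blocked
Since the path U6 ← U4 → U8 is active, U6 and U8 are not d-separated given {U1, U5, U7, U9}.

No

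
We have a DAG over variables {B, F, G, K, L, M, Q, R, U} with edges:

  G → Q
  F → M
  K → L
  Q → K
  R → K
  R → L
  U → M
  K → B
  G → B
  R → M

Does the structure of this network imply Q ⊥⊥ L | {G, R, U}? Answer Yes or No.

There are 4 undirected paths between Q and L; checking each against the conditioning set {G, R, U}:
Path 1: Q → K → L
  K is a chain and K is not conditioned on — no node blocks this path, so it is active.
Path 2: Q → K ← R → L
  K is a collider here and neither K nor any of its descendants is conditioned on, so the collider stays closed — the path is blocked at K.
Path 3: Q ← G → B ← K → L
  G is a fork here and G is conditioned on, so the path is blocked at G.
Path 4: Q ← G → B ← K ← R → L
  G is a fork here and G is conditioned on, so the path is blocked at G.
Since the path Q → K → L is active, Q and L are not d-separated given {G, R, U}.

No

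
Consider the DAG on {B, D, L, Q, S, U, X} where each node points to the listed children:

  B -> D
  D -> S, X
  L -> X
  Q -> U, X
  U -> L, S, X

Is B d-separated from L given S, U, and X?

No

6 paths connect B and L; each must be blocked for d-separation to hold:
  1. B → D → X ← L — D:chain[open]; X:collider[open] ⇒ active
  2. B → D → X ← Q → U → L — D:chain[open]; X:collider[open]; Q:fork[open]; U:chain[blocks] ⇒ blocked
  3. B → D → X ← U → L — D:chain[open]; X:collider[open]; U:fork[blocks] ⇒ blocked
  4. B → D → S ← U → L — D:chain[open]; S:collider[open]; U:fork[blocks] ⇒ blocked
  5. B → D → S ← U → X ← L — D:chain[open]; S:collider[open]; U:fork[blocks]; X:collider[open] ⇒ blocked
  6. B → D → S ← U ← Q → X ← L — D:chain[open]; S:collider[open]; U:chain[blocks]; Q:fork[open]; X:collider[open] ⇒ blocked
At least one path is unblocked, so d-separation fails.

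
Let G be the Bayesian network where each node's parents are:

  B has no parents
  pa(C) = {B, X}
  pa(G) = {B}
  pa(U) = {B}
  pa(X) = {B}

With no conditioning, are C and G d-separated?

No — C and G are not d-separated given ∅.

2 paths connect C and G; each must be blocked for d-separation to hold:
Path 1: C ← B → G
  B is a fork and B is not conditioned on — no node blocks this path, so it is active.
Path 2: C ← X ← B → G
  X is a chain and X is not conditioned on; B is a fork and B is not conditioned on — no node blocks this path, so it is active.
At least one path is unblocked, so d-separation fails.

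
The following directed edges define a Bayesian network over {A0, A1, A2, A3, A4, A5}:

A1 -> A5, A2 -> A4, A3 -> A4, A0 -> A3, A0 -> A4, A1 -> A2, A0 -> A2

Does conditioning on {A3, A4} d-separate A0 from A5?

No — A0 and A5 are not d-separated given {A3, A4}.

We examine all 3 paths between A0 and A5:
Path 1: A0 → A3 → A4 ← A2 ← A1 → A5
  A3 is a chain here and A3 is conditioned on, so the path is blocked at A3.
Path 2: A0 → A4 ← A2 ← A1 → A5
  A4 is a collider and A4 is conditioned on, which opens it; A2 is a chain and A2 is not conditioned on; A1 is a fork and A1 is not conditioned on — no node blocks this path, so it is active.
Path 3: A0 → A2 ← A1 → A5
  A2 is a collider and its descendant A4 is conditioned on, which opens it; A1 is a fork and A1 is not conditioned on — no node blocks this path, so it is active.
Because an active path exists, A0 and A5 are not d-separated.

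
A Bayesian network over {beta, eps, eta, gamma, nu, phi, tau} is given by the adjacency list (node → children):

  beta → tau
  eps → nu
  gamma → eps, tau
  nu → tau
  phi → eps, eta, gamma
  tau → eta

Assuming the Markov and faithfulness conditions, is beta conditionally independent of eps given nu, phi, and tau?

No

There are 5 undirected paths between beta and eps; checking each against the conditioning set {nu, phi, tau}:
  1. beta → tau ← nu ← eps — tau:collider[open]; nu:chain[blocks] ⇒ blocked
  2. beta → tau → eta ← phi → gamma → eps — tau:chain[blocks]; eta:collider[blocks]; phi:fork[blocks]; gamma:chain[open] ⇒ blocked
  3. beta → tau → eta ← phi → eps — tau:chain[blocks]; eta:collider[blocks]; phi:fork[blocks] ⇒ blocked
  4. beta → tau ← gamma ← phi → eps — tau:collider[open]; gamma:chain[open]; phi:fork[blocks] ⇒ blocked
  5. beta → tau ← gamma → eps — tau:collider[open]; gamma:fork[open] ⇒ active
At least one path is unblocked, so d-separation fails.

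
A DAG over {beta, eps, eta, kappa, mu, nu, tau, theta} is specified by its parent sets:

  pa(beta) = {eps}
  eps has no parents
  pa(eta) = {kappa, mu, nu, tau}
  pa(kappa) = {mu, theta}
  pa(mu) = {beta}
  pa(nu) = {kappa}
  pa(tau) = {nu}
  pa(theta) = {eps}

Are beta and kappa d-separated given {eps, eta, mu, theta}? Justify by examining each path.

We examine all 5 paths between beta and kappa:
  1. beta ← eps → theta → kappa — eps:fork[blocks]; theta:chain[blocks] ⇒ blocked
  2. beta → mu → kappa — mu:chain[blocks] ⇒ blocked
  3. beta → mu → eta ← kappa — mu:chain[blocks]; eta:collider[open] ⇒ blocked
  4. beta → mu → eta ← tau ← nu ← kappa — mu:chain[blocks]; eta:collider[open]; tau:chain[open]; nu:chain[open] ⇒ blocked
  5. beta → mu → eta ← nu ← kappa — mu:chain[blocks]; eta:collider[open]; nu:chain[open] ⇒ blocked
Every path is blocked, so beta and kappa are d-separated given {eps, eta, mu, theta}.

Yes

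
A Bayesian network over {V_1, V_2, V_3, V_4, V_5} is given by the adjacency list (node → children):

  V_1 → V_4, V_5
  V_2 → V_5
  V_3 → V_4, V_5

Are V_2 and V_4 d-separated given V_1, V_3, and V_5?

Enumerating the 2 paths from V_2 to V_4 and testing each for blocking by {V_1, V_3, V_5}:
  1. V_2 → V_5 ← V_1 → V_4 — V_5:collider[open]; V_1:fork[blocks] ⇒ blocked
  2. V_2 → V_5 ← V_3 → V_4 — V_5:collider[open]; V_3:fork[blocks] ⇒ blocked
Every path is blocked, so V_2 and V_4 are d-separated given {V_1, V_3, V_5}.

Yes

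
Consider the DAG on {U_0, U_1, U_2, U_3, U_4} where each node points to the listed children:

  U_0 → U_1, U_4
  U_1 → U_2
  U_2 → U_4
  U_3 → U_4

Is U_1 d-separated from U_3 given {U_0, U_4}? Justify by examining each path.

We examine all 2 paths between U_1 and U_3:
  1. U_1 → U_2 → U_4 ← U_3 — U_2:chain[open]; U_4:collider[open] ⇒ active
  2. U_1 ← U_0 → U_4 ← U_3 — U_0:fork[blocks]; U_4:collider[open] ⇒ blocked
Since the path U_1 → U_2 → U_4 ← U_3 is active, U_1 and U_3 are not d-separated given {U_0, U_4}.

No — U_1 and U_3 are not d-separated given {U_0, U_4}.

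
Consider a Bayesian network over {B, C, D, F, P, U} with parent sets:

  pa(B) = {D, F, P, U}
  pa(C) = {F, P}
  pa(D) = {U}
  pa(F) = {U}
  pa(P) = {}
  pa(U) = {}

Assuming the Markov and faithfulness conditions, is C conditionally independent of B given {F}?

4 paths connect C and B; each must be blocked for d-separation to hold:
Path 1: C ← P → B
  P is a fork and P is not conditioned on — no node blocks this path, so it is active.
Path 2: C ← F → B
  F is a fork here and F is conditioned on, so the path is blocked at F.
Path 3: C ← F ← U → D → B
  F is a chain here and F is conditioned on, so the path is blocked at F.
Path 4: C ← F ← U → B
  F is a chain here and F is conditioned on, so the path is blocked at F.
At least one path is unblocked, so d-separation fails.

No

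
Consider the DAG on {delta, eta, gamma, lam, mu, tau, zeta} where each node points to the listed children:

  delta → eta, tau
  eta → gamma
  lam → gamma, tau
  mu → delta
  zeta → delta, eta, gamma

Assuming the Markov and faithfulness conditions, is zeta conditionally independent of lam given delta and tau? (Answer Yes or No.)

6 paths connect zeta and lam; each must be blocked for d-separation to hold:
Path 1: zeta → gamma ← lam
  gamma is a collider here and neither gamma nor any of its descendants is conditioned on, so the collider stays closed — the path is blocked at gamma.
Path 2: zeta → gamma ← eta ← delta → tau ← lam
  gamma is a collider here and neither gamma nor any of its descendants is conditioned on, so the collider stays closed — the path is blocked at gamma.
Path 3: zeta → delta → eta → gamma ← lam
  delta is a chain here and delta is conditioned on, so the path is blocked at delta.
Path 4: zeta → delta → tau ← lam
  delta is a chain here and delta is conditioned on, so the path is blocked at delta.
Path 5: zeta → eta → gamma ← lam
  gamma is a collider here and neither gamma nor any of its descendants is conditioned on, so the collider stays closed — the path is blocked at gamma.
Path 6: zeta → eta ← delta → tau ← lam
  eta is a collider here and neither eta nor any of its descendants is conditioned on, so the collider stays closed — the path is blocked at eta.
All paths are blocked; zeta ⊥ lam | {delta, tau} holds.

Yes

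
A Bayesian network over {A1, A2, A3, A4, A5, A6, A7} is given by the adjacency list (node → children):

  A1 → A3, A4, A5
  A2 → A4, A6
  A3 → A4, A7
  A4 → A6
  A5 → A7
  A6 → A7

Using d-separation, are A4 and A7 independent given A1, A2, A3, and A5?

There are 6 undirected paths between A4 and A7; checking each against the conditioning set {A1, A2, A3, A5}:
  1. A4 ← A3 ← A1 → A5 → A7 — A3:chain[blocks]; A1:fork[blocks]; A5:chain[blocks] ⇒ blocked
  2. A4 ← A3 → A7 — A3:fork[blocks] ⇒ blocked
  3. A4 ← A1 → A3 → A7 — A1:fork[blocks]; A3:chain[blocks] ⇒ blocked
  4. A4 ← A1 → A5 → A7 — A1:fork[blocks]; A5:chain[blocks] ⇒ blocked
  5. A4 ← A2 → A6 → A7 — A2:fork[blocks]; A6:chain[open] ⇒ blocked
  6. A4 → A6 → A7 — A6:chain[open] ⇒ active
Because an active path exists, A4 and A7 are not d-separated.

No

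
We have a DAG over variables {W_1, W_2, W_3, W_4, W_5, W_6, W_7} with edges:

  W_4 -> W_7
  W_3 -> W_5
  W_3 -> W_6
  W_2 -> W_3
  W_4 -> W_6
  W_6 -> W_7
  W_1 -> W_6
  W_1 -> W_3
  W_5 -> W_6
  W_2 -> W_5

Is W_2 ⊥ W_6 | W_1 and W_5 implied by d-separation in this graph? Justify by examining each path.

No

Enumerating the 6 paths from W_2 to W_6 and testing each for blocking by {W_1, W_5}:
Path 1: W_2 → W_3 ← W_1 → W_6
  W_1 is a fork here and W_1 is conditioned on, so the path is blocked at W_1.
Path 2: W_2 → W_3 → W_5 → W_6
  W_5 is a chain here and W_5 is conditioned on, so the path is blocked at W_5.
Path 3: W_2 → W_3 → W_6
  W_3 is a chain and W_3 is not conditioned on — no node blocks this path, so it is active.
Path 4: W_2 → W_5 ← W_3 ← W_1 → W_6
  W_1 is a fork here and W_1 is conditioned on, so the path is blocked at W_1.
Path 5: W_2 → W_5 ← W_3 → W_6
  W_5 is a collider and W_5 is conditioned on, which opens it; W_3 is a fork and W_3 is not conditioned on — no node blocks this path, so it is active.
Path 6: W_2 → W_5 → W_6
  W_5 is a chain here and W_5 is conditioned on, so the path is blocked at W_5.
Because an active path exists, W_2 and W_6 are not d-separated.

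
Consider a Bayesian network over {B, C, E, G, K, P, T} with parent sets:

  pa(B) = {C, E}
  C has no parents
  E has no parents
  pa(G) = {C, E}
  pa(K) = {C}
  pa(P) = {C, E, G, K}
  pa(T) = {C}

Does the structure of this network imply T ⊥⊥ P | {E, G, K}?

No — T and P are not d-separated given {E, G, K}.

Enumerating the 6 paths from T to P and testing each for blocking by {E, G, K}:
Path 1: T ← C → B ← E → P
  B is a collider here and neither B nor any of its descendants is conditioned on, so the collider stays closed — the path is blocked at B.
Path 2: T ← C → B ← E → G → P
  B is a collider here and neither B nor any of its descendants is conditioned on, so the collider stays closed — the path is blocked at B.
Path 3: T ← C → P
  C is a fork and C is not conditioned on — no node blocks this path, so it is active.
Path 4: T ← C → G → P
  G is a chain here and G is conditioned on, so the path is blocked at G.
Path 5: T ← C → G ← E → P
  E is a fork here and E is conditioned on, so the path is blocked at E.
Path 6: T ← C → K → P
  K is a chain here and K is conditioned on, so the path is blocked at K.
Since the path T ← C → P is active, T and P are not d-separated given {E, G, K}.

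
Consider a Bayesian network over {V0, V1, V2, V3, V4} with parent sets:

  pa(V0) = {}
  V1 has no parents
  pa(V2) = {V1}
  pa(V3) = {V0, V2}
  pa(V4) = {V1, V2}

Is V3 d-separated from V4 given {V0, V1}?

Enumerating the 2 paths from V3 to V4 and testing each for blocking by {V0, V1}:
  1. V3 ← V2 → V4 — V2:fork[open] ⇒ active
  2. V3 ← V2 ← V1 → V4 — V2:chain[open]; V1:fork[blocks] ⇒ blocked
Since the path V3 ← V2 → V4 is active, V3 and V4 are not d-separated given {V0, V1}.

No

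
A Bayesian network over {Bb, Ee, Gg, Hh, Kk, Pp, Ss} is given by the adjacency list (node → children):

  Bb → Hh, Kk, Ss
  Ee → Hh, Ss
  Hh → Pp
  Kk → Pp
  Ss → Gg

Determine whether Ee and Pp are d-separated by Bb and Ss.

There are 4 undirected paths between Ee and Pp; checking each against the conditioning set {Bb, Ss}:
  1. Ee → Ss ← Bb → Kk → Pp — Ss:collider[open]; Bb:fork[blocks]; Kk:chain[open] ⇒ blocked
  2. Ee → Ss ← Bb → Hh → Pp — Ss:collider[open]; Bb:fork[blocks]; Hh:chain[open] ⇒ blocked
  3. Ee → Hh → Pp — Hh:chain[open] ⇒ active
  4. Ee → Hh ← Bb → Kk → Pp — Hh:collider[blocks]; Bb:fork[blocks]; Kk:chain[open] ⇒ blocked
Since the path Ee → Hh → Pp is active, Ee and Pp are not d-separated given {Bb, Ss}.

No — Ee and Pp are not d-separated given {Bb, Ss}.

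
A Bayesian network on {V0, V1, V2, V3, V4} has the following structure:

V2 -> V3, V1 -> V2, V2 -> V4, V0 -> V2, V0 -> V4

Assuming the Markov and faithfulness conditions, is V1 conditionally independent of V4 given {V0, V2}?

Yes

There are 2 undirected paths between V1 and V4; checking each against the conditioning set {V0, V2}:
  1. V1 → V2 → V4 — V2:chain[blocks] ⇒ blocked
  2. V1 → V2 ← V0 → V4 — V2:collider[open]; V0:fork[blocks] ⇒ blocked
All paths are blocked; V1 ⊥ V4 | {V0, V2} holds.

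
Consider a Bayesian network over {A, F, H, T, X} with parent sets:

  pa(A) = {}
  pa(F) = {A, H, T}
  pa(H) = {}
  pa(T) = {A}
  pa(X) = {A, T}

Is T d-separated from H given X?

Yes — T and H are d-separated given {X}.

We examine all 3 paths between T and H:
Path 1: T ← A → F ← H
  F is a collider here and neither F nor any of its descendants is conditioned on, so the collider stays closed — the path is blocked at F.
Path 2: T → F ← H
  F is a collider here and neither F nor any of its descendants is conditioned on, so the collider stays closed — the path is blocked at F.
Path 3: T → X ← A → F ← H
  F is a collider here and neither F nor any of its descendants is conditioned on, so the collider stays closed — the path is blocked at F.
Every path is blocked, so T and H are d-separated given {X}.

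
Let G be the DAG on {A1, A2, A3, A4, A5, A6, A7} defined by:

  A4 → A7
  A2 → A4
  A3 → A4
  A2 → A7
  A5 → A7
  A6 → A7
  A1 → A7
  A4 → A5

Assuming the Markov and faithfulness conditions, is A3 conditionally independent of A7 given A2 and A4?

Yes

We examine all 3 paths between A3 and A7:
Path 1: A3 → A4 → A5 → A7
  A4 is a chain here and A4 is conditioned on, so the path is blocked at A4.
Path 2: A3 → A4 ← A2 → A7
  A2 is a fork here and A2 is conditioned on, so the path is blocked at A2.
Path 3: A3 → A4 → A7
  A4 is a chain here and A4 is conditioned on, so the path is blocked at A4.
Since every path is blocked, d-separation holds.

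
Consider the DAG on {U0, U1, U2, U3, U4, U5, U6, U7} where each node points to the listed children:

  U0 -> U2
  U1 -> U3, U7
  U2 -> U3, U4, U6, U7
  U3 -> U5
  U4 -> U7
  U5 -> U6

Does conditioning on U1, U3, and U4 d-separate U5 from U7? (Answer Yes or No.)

Yes

There are 6 undirected paths between U5 and U7; checking each against the conditioning set {U1, U3, U4}:
  1. U5 ← U3 ← U2 → U7 — U3:chain[blocks]; U2:fork[open] ⇒ blocked
  2. U5 ← U3 ← U2 → U4 → U7 — U3:chain[blocks]; U2:fork[open]; U4:chain[blocks] ⇒ blocked
  3. U5 ← U3 ← U1 → U7 — U3:chain[blocks]; U1:fork[blocks] ⇒ blocked
  4. U5 → U6 ← U2 → U3 ← U1 → U7 — U6:collider[blocks]; U2:fork[open]; U3:collider[open]; U1:fork[blocks] ⇒ blocked
  5. U5 → U6 ← U2 → U7 — U6:collider[blocks]; U2:fork[open] ⇒ blocked
  6. U5 → U6 ← U2 → U4 → U7 — U6:collider[blocks]; U2:fork[open]; U4:chain[blocks] ⇒ blocked
All paths are blocked; U5 ⊥ U7 | {U1, U3, U4} holds.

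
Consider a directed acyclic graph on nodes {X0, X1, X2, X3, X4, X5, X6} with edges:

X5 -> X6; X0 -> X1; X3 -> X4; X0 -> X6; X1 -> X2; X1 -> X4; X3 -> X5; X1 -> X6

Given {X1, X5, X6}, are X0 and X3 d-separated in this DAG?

Enumerating the 4 paths from X0 to X3 and testing each for blocking by {X1, X5, X6}:
  1. X0 → X6 ← X1 → X4 ← X3 — X6:collider[open]; X1:fork[blocks]; X4:collider[blocks] ⇒ blocked
  2. X0 → X6 ← X5 ← X3 — X6:collider[open]; X5:chain[blocks] ⇒ blocked
  3. X0 → X1 → X6 ← X5 ← X3 — X1:chain[blocks]; X6:collider[open]; X5:chain[blocks] ⇒ blocked
  4. X0 → X1 → X4 ← X3 — X1:chain[blocks]; X4:collider[blocks] ⇒ blocked
All paths are blocked; X0 ⊥ X3 | {X1, X5, X6} holds.

Yes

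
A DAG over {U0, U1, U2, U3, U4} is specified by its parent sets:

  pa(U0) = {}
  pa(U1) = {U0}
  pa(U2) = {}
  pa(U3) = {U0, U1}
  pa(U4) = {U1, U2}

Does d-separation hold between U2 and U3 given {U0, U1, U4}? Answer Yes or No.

Yes

We examine all 2 paths between U2 and U3:
Path 1: U2 → U4 ← U1 ← U0 → U3
  U1 is a chain here and U1 is conditioned on, so the path is blocked at U1.
Path 2: U2 → U4 ← U1 → U3
  U1 is a fork here and U1 is conditioned on, so the path is blocked at U1.
All paths are blocked; U2 ⊥ U3 | {U0, U1, U4} holds.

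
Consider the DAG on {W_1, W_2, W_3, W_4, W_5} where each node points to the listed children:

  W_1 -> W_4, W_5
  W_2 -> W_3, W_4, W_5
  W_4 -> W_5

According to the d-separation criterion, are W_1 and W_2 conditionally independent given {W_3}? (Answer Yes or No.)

Enumerating the 4 paths from W_1 to W_2 and testing each for blocking by {W_3}:
  1. W_1 → W_4 ← W_2 — W_4:collider[blocks] ⇒ blocked
  2. W_1 → W_4 → W_5 ← W_2 — W_4:chain[open]; W_5:collider[blocks] ⇒ blocked
  3. W_1 → W_5 ← W_2 — W_5:collider[blocks] ⇒ blocked
  4. W_1 → W_5 ← W_4 ← W_2 — W_5:collider[blocks]; W_4:chain[open] ⇒ blocked
All paths are blocked; W_1 ⊥ W_2 | {W_3} holds.

Yes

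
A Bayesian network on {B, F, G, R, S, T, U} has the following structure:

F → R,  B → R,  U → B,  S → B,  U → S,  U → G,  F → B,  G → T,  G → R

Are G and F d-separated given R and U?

No

6 paths connect G and F; each must be blocked for d-separation to hold:
Path 1: G ← U → S → B ← F
  U is a fork here and U is conditioned on, so the path is blocked at U.
Path 2: G ← U → S → B → R ← F
  U is a fork here and U is conditioned on, so the path is blocked at U.
Path 3: G ← U → B ← F
  U is a fork here and U is conditioned on, so the path is blocked at U.
Path 4: G ← U → B → R ← F
  U is a fork here and U is conditioned on, so the path is blocked at U.
Path 5: G → R ← F
  R is a collider and R is conditioned on, which opens it — no node blocks this path, so it is active.
Path 6: G → R ← B ← F
  R is a collider and R is conditioned on, which opens it; B is a chain and B is not conditioned on — no node blocks this path, so it is active.
Because an active path exists, G and F are not d-separated.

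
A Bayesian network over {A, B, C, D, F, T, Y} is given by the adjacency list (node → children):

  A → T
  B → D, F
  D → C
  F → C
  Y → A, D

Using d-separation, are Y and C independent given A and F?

Enumerating the 2 paths from Y to C and testing each for blocking by {A, F}:
Path 1: Y → D → C
  D is a chain and D is not conditioned on — no node blocks this path, so it is active.
Path 2: Y → D ← B → F → C
  D is a collider here and neither D nor any of its descendants is conditioned on, so the collider stays closed — the path is blocked at D.
Because an active path exists, Y and C are not d-separated.

No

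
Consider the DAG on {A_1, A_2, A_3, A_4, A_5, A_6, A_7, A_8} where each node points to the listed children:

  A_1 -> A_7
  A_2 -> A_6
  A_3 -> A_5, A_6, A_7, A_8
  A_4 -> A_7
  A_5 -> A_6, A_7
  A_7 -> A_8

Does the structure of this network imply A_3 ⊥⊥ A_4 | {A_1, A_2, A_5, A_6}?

Yes

We examine all 4 paths between A_3 and A_4:
Path 1: A_3 → A_7 ← A_4
  A_7 is a collider here and neither A_7 nor any of its descendants is conditioned on, so the collider stays closed — the path is blocked at A_7.
Path 2: A_3 → A_5 → A_7 ← A_4
  A_5 is a chain here and A_5 is conditioned on, so the path is blocked at A_5.
Path 3: A_3 → A_6 ← A_5 → A_7 ← A_4
  A_5 is a fork here and A_5 is conditioned on, so the path is blocked at A_5.
Path 4: A_3 → A_8 ← A_7 ← A_4
  A_8 is a collider here and neither A_8 nor any of its descendants is conditioned on, so the collider stays closed — the path is blocked at A_8.
All paths are blocked; A_3 ⊥ A_4 | {A_1, A_2, A_5, A_6} holds.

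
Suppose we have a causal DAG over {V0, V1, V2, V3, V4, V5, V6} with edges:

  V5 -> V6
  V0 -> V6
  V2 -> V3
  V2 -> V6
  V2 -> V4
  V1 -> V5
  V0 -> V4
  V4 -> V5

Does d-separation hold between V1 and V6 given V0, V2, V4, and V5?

Enumerating the 3 paths from V1 to V6 and testing each for blocking by {V0, V2, V4, V5}:
Path 1: V1 → V5 ← V4 ← V0 → V6
  V4 is a chain here and V4 is conditioned on, so the path is blocked at V4.
Path 2: V1 → V5 ← V4 ← V2 → V6
  V4 is a chain here and V4 is conditioned on, so the path is blocked at V4.
Path 3: V1 → V5 → V6
  V5 is a chain here and V5 is conditioned on, so the path is blocked at V5.
Every path is blocked, so V1 and V6 are d-separated given {V0, V2, V4, V5}.

Yes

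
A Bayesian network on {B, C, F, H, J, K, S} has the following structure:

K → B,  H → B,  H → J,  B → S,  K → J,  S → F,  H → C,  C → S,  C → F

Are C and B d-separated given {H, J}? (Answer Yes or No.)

Enumerating the 4 paths from C to B and testing each for blocking by {H, J}:
  1. C → F ← S ← B — F:collider[blocks]; S:chain[open] ⇒ blocked
  2. C → S ← B — S:collider[blocks] ⇒ blocked
  3. C ← H → B — H:fork[blocks] ⇒ blocked
  4. C ← H → J ← K → B — H:fork[blocks]; J:collider[open]; K:fork[open] ⇒ blocked
Every path is blocked, so C and B are d-separated given {H, J}.

Yes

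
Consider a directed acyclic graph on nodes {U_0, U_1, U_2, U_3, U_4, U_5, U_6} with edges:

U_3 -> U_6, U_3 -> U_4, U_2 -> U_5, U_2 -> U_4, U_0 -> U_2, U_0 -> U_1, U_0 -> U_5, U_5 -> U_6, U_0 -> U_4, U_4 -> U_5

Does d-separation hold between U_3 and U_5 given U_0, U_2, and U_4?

There are 6 undirected paths between U_3 and U_5; checking each against the conditioning set {U_0, U_2, U_4}:
Path 1: U_3 → U_4 ← U_2 → U_5
  U_2 is a fork here and U_2 is conditioned on, so the path is blocked at U_2.
Path 2: U_3 → U_4 ← U_2 ← U_0 → U_5
  U_2 is a chain here and U_2 is conditioned on, so the path is blocked at U_2.
Path 3: U_3 → U_4 → U_5
  U_4 is a chain here and U_4 is conditioned on, so the path is blocked at U_4.
Path 4: U_3 → U_4 ← U_0 → U_2 → U_5
  U_0 is a fork here and U_0 is conditioned on, so the path is blocked at U_0.
Path 5: U_3 → U_4 ← U_0 → U_5
  U_0 is a fork here and U_0 is conditioned on, so the path is blocked at U_0.
Path 6: U_3 → U_6 ← U_5
  U_6 is a collider here and neither U_6 nor any of its descendants is conditioned on, so the collider stays closed — the path is blocked at U_6.
Since every path is blocked, d-separation holds.

Yes — U_3 and U_5 are d-separated given {U_0, U_2, U_4}.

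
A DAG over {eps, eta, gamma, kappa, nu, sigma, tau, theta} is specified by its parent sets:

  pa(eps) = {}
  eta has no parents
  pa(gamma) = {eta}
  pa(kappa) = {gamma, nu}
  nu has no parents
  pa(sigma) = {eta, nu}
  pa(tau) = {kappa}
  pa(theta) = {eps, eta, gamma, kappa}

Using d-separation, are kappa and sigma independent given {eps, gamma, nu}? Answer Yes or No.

Yes — kappa and sigma are d-separated given {eps, gamma, nu}.

We examine all 5 paths between kappa and sigma:
Path 1: kappa → theta ← gamma ← eta → sigma
  theta is a collider here and neither theta nor any of its descendants is conditioned on, so the collider stays closed — the path is blocked at theta.
Path 2: kappa → theta ← eta → sigma
  theta is a collider here and neither theta nor any of its descendants is conditioned on, so the collider stays closed — the path is blocked at theta.
Path 3: kappa ← gamma → theta ← eta → sigma
  gamma is a fork here and gamma is conditioned on, so the path is blocked at gamma.
Path 4: kappa ← gamma ← eta → sigma
  gamma is a chain here and gamma is conditioned on, so the path is blocked at gamma.
Path 5: kappa ← nu → sigma
  nu is a fork here and nu is conditioned on, so the path is blocked at nu.
All paths are blocked; kappa ⊥ sigma | {eps, gamma, nu} holds.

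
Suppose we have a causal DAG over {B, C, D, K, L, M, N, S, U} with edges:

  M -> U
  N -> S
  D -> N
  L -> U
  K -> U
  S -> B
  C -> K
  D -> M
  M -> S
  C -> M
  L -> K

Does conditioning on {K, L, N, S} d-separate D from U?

No — D and U are not d-separated given {K, L, N, S}.

6 paths connect D and U; each must be blocked for d-separation to hold:
Path 1: D → N → S ← M ← C → K ← L → U
  N is a chain here and N is conditioned on, so the path is blocked at N.
Path 2: D → N → S ← M ← C → K → U
  N is a chain here and N is conditioned on, so the path is blocked at N.
Path 3: D → N → S ← M → U
  N is a chain here and N is conditioned on, so the path is blocked at N.
Path 4: D → M ← C → K ← L → U
  L is a fork here and L is conditioned on, so the path is blocked at L.
Path 5: D → M ← C → K → U
  K is a chain here and K is conditioned on, so the path is blocked at K.
Path 6: D → M → U
  M is a chain and M is not conditioned on — no node blocks this path, so it is active.
At least one path is unblocked, so d-separation fails.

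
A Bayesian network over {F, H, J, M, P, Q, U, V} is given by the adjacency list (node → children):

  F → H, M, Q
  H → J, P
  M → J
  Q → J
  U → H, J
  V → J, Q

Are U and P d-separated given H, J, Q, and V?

Yes — U and P are d-separated given {H, J, Q, V}.

Enumerating the 5 paths from U to P and testing each for blocking by {H, J, Q, V}:
  1. U → J ← M ← F → H → P — J:collider[open]; M:chain[open]; F:fork[open]; H:chain[blocks] ⇒ blocked
  2. U → J ← Q ← F → H → P — J:collider[open]; Q:chain[blocks]; F:fork[open]; H:chain[blocks] ⇒ blocked
  3. U → J ← H → P — J:collider[open]; H:fork[blocks] ⇒ blocked
  4. U → J ← V → Q ← F → H → P — J:collider[open]; V:fork[blocks]; Q:collider[open]; F:fork[open]; H:chain[blocks] ⇒ blocked
  5. U → H → P — H:chain[blocks] ⇒ blocked
Since every path is blocked, d-separation holds.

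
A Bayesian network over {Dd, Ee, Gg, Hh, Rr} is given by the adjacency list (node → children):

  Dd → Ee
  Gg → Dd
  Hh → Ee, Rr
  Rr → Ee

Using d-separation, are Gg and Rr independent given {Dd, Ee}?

Yes — Gg and Rr are d-separated given {Dd, Ee}.

There are 2 undirected paths between Gg and Rr; checking each against the conditioning set {Dd, Ee}:
Path 1: Gg → Dd → Ee ← Hh → Rr
  Dd is a chain here and Dd is conditioned on, so the path is blocked at Dd.
Path 2: Gg → Dd → Ee ← Rr
  Dd is a chain here and Dd is conditioned on, so the path is blocked at Dd.
All paths are blocked; Gg ⊥ Rr | {Dd, Ee} holds.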